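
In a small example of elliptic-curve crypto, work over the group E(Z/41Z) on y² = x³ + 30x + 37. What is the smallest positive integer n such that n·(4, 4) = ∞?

2P: tangent at (4, 4): λ = (3·4² + 30)/(2·4) ≡ 37/8. 8⁻¹ ≡ 36 (mod 41), so λ ≡ 37·36 ≡ 20.
  x = λ² - 4 - 4 = 400 - 8 ≡ 23; y = λ·(4 - 23) - 4 ≡ 26. → (23, 26)
3P: (23, 26) + (4, 4). λ = (4 - 26)/(4 - 23) ≡ 19/22 mod 41. 22⁻¹ ≡ 28 (mod 41) since 22·28 = 616 ≡ 1, so λ ≡ 40.
  x = λ² - 23 - 4 = 1600 - 27 ≡ 15; y = λ·(23 - 15) - 26 ≡ 7. → (15, 7)
4P: (15, 7) + (4, 4). λ = (4 - 7)/(4 - 15) ≡ 38/30 mod 41. 30⁻¹ ≡ 26 (mod 41), so λ ≡ 4.
  x = λ² - 15 - 4 = 16 - 19 ≡ 38; y = λ·(15 - 38) - 7 ≡ 24. → (38, 24)
5P: (38, 24) + (4, 4). λ = (4 - 24)/(4 - 38) ≡ 21/7 mod 41. 7⁻¹ ≡ 6 (mod 41) since 7·6 = 42 ≡ 1, so λ ≡ 3.
  x = λ² - 38 - 4 = 9 - 42 ≡ 8; y = λ·(38 - 8) - 24 ≡ 25. → (8, 25)
6P: (8, 25) + (4, 4). λ = (4 - 25)/(4 - 8) ≡ 20/37 mod 41. 37⁻¹ ≡ 10 (mod 41), so λ ≡ 36.
  x = λ² - 8 - 4 = 1296 - 12 ≡ 13; y = λ·(8 - 13) - 25 ≡ 0. → (13, 0)
7P: (13, 0) + (4, 4). λ = (4 - 0)/(4 - 13) ≡ 4/32 mod 41. 32⁻¹ ≡ 9 (mod 41) since 32·9 = 288 ≡ 1, so λ ≡ 36.
  x = λ² - 13 - 4 = 1296 - 17 ≡ 8; y = λ·(13 - 8) - 0 ≡ 16. → (8, 16)
8P: (8, 16) + (4, 4). λ = (4 - 16)/(4 - 8) ≡ 29/37 mod 41. 37⁻¹ ≡ 10 (mod 41), so λ ≡ 3.
  x = λ² - 8 - 4 = 9 - 12 ≡ 38; y = λ·(8 - 38) - 16 ≡ 17. → (38, 17)
9P: (38, 17) + (4, 4). λ = (4 - 17)/(4 - 38) ≡ 28/7 mod 41. 7⁻¹ ≡ 6 (mod 41), so λ ≡ 4.
  x = λ² - 38 - 4 = 16 - 42 ≡ 15; y = λ·(38 - 15) - 17 ≡ 34. → (15, 34)
10P: (15, 34) + (4, 4). λ = (4 - 34)/(4 - 15) ≡ 11/30 mod 41. 30⁻¹ ≡ 26 (mod 41) since 30·26 = 780 ≡ 1, so λ ≡ 40.
  x = λ² - 15 - 4 = 1600 - 19 ≡ 23; y = λ·(15 - 23) - 34 ≡ 15. → (23, 15)
11P: (23, 15) + (4, 4). λ = (4 - 15)/(4 - 23) ≡ 30/22 mod 41. 22⁻¹ ≡ 28 (mod 41), so λ ≡ 20.
  x = λ² - 23 - 4 = 400 - 27 ≡ 4; y = λ·(23 - 4) - 15 ≡ 37. → (4, 37)
12P: (4, 37) + (4, 4): same x and y₁ ≡ -y₂, so the sum is ∞.
12P = ∞, so the order is 12.

12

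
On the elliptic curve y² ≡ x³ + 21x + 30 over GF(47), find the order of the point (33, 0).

2

2P: (33, 0) + (33, 0): same x and y₁ ≡ -y₂, so the sum is the point at infinity.
2P = the point at infinity, so the order is 2.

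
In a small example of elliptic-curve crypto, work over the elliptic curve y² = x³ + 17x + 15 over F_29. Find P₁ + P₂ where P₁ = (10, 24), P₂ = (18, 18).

(10, 24) + (18, 18). λ = (18 - 24)/(18 - 10) ≡ 23/8 mod 29. 8⁻¹ ≡ 11 (mod 29) since 8·11 = 88 ≡ 1, so λ ≡ 21.
  x = λ² - 10 - 18 = 441 - 28 ≡ 7; y = λ·(10 - 7) - 24 ≡ 10. → (7, 10)

(7, 10)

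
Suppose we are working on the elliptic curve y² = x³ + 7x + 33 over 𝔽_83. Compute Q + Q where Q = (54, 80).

tangent at (54, 80): λ = (3·54² + 7)/(2·80) ≡ 40/77. 77⁻¹ ≡ 69 (mod 83), so λ ≡ 40·69 ≡ 21.
  x = λ² - 54 - 54 = 441 - 108 ≡ 1; y = λ·(54 - 1) - 80 ≡ 37. → (1, 37)

(1, 37)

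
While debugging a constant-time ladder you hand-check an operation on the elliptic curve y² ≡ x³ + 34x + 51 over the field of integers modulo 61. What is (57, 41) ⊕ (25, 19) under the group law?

(57, 41) + (25, 19). λ = (19 - 41)/(25 - 57) ≡ 39/29 mod 61. 29⁻¹ ≡ 40 (mod 61), so λ ≡ 35.
  x = λ² - 57 - 25 = 1225 - 82 ≡ 45; y = λ·(57 - 45) - 41 ≡ 13. → (45, 13)

(45, 13)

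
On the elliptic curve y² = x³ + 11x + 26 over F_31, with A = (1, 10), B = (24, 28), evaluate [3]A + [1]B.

(10, 12)

First 3A:
Repeated addition: build up to 3A.
2A: tangent at (1, 10): λ = (3·1² + 11)/(2·10) ≡ 14/20. 20⁻¹ ≡ 14 (mod 31), so λ ≡ 14·14 ≡ 10.
  x = λ² - 1 - 1 = 100 - 2 ≡ 5; y = λ·(1 - 5) - 10 ≡ 12. → (5, 12)
3A: (5, 12) + (1, 10). λ = (10 - 12)/(1 - 5) ≡ 29/27 mod 31. 27⁻¹ ≡ 23 (mod 31), so λ ≡ 16.
  x = λ² - 5 - 1 = 256 - 6 ≡ 2; y = λ·(5 - 2) - 12 ≡ 5. → (2, 5)
3A = (2, 5).
Finally 3A + B:
(2, 5) + (24, 28). λ = (28 - 5)/(24 - 2) ≡ 23/22 mod 31. 22⁻¹ ≡ 24 (mod 31) since 22·24 = 528 ≡ 1, so λ ≡ 25.
  x = λ² - 2 - 24 = 625 - 26 ≡ 10; y = λ·(2 - 10) - 5 ≡ 12. → (10, 12)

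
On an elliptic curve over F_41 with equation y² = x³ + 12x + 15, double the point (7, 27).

(32, 11)

tangent at (7, 27): λ = (3·7² + 12)/(2·27) ≡ 36/13. 13⁻¹ ≡ 19 (mod 41), so λ ≡ 36·19 ≡ 28.
  x = λ² - 7 - 7 = 784 - 14 ≡ 32; y = λ·(7 - 32) - 27 ≡ 11. → (32, 11)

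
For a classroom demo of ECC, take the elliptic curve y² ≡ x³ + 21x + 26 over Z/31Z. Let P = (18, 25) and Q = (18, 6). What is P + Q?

The two points share x = 18 and their y-coordinates satisfy 25 + 6 ≡ 0 (mod 31), so they are inverses. Their sum is ∞.

O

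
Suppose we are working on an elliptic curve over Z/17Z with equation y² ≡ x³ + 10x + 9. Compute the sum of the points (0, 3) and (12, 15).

(6, 8)

(0, 3) + (12, 15). λ = (15 - 3)/(12 - 0) ≡ 12/12 mod 17. 12⁻¹ ≡ 10 (mod 17) since 12·10 = 120 ≡ 1, so λ ≡ 1.
  x = λ² - 0 - 12 = 1 - 12 ≡ 6; y = λ·(0 - 6) - 3 ≡ 8. → (6, 8)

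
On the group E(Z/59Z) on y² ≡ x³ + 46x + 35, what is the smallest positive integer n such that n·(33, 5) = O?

9

2P: tangent at (33, 5): λ = (3·33² + 46)/(2·5) ≡ 9/10. 10⁻¹ ≡ 6 (mod 59), so λ ≡ 9·6 ≡ 54.
  x = λ² - 33 - 33 = 2916 - 66 ≡ 18; y = λ·(33 - 18) - 5 ≡ 38. → (18, 38)
3P: (18, 38) + (33, 5). λ = (5 - 38)/(33 - 18) ≡ 26/15 mod 59. 15⁻¹ ≡ 4 (mod 59), so λ ≡ 45.
  x = λ² - 18 - 33 = 2025 - 51 ≡ 27; y = λ·(18 - 27) - 38 ≡ 29. → (27, 29)
4P: (27, 29) + (33, 5). λ = (5 - 29)/(33 - 27) ≡ 35/6 mod 59. 6⁻¹ ≡ 10 (mod 59), so λ ≡ 55.
  x = λ² - 27 - 33 = 3025 - 60 ≡ 15; y = λ·(27 - 15) - 29 ≡ 41. → (15, 41)
5P: (15, 41) + (33, 5). λ = (5 - 41)/(33 - 15) ≡ 23/18 mod 59. 18⁻¹ ≡ 23 (mod 59) since 18·23 = 414 ≡ 1, so λ ≡ 57.
  x = λ² - 15 - 33 = 3249 - 48 ≡ 15; y = λ·(15 - 15) - 41 ≡ 18. → (15, 18)
6P: (15, 18) + (33, 5). λ = (5 - 18)/(33 - 15) ≡ 46/18 mod 59. 18⁻¹ ≡ 23 (mod 59), so λ ≡ 55.
  x = λ² - 15 - 33 = 3025 - 48 ≡ 27; y = λ·(15 - 27) - 18 ≡ 30. → (27, 30)
7P: (27, 30) + (33, 5). λ = (5 - 30)/(33 - 27) ≡ 34/6 mod 59. 6⁻¹ ≡ 10 (mod 59), so λ ≡ 45.
  x = λ² - 27 - 33 = 2025 - 60 ≡ 18; y = λ·(27 - 18) - 30 ≡ 21. → (18, 21)
8P: (18, 21) + (33, 5). λ = (5 - 21)/(33 - 18) ≡ 43/15 mod 59. 15⁻¹ ≡ 4 (mod 59), so λ ≡ 54.
  x = λ² - 18 - 33 = 2916 - 51 ≡ 33; y = λ·(18 - 33) - 21 ≡ 54. → (33, 54)
9P: (33, 54) + (33, 5): same x and y₁ ≡ -y₂, so the sum is O.
9P = O, so the order is 9.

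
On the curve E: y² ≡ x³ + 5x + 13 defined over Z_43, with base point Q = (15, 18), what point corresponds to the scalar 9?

Double-and-add on 9 = (1001)₂. Start with Q = (15, 18) for the leading 1-bit.
double: tangent at (15, 18): λ = (3·15² + 5)/(2·18) ≡ 35/36. 36⁻¹ ≡ 6 (mod 43), so λ ≡ 35·6 ≡ 38.
  x = λ² - 15 - 15 = 1444 - 30 ≡ 38; y = λ·(15 - 38) - 18 ≡ 11. → (38, 11)
double: tangent at (38, 11): λ = (3·38² + 5)/(2·11) ≡ 37/22. 22⁻¹ ≡ 2 (mod 43), so λ ≡ 37·2 ≡ 31.
  x = λ² - 38 - 38 = 961 - 76 ≡ 25; y = λ·(38 - 25) - 11 ≡ 5. → (25, 5)
double: tangent at (25, 5): λ = (3·25² + 5)/(2·5) ≡ 31/10. 10⁻¹ ≡ 13 (mod 43) since 10·13 = 130 ≡ 1, so λ ≡ 31·13 ≡ 16.
  x = λ² - 25 - 25 = 256 - 50 ≡ 34; y = λ·(25 - 34) - 5 ≡ 23. → (34, 23)
add Q: (34, 23) + (15, 18). λ = (18 - 23)/(15 - 34) ≡ 38/24 mod 43. 24⁻¹ ≡ 9 (mod 43) since 24·9 = 216 ≡ 1, so λ ≡ 41.
  x = λ² - 34 - 15 = 1681 - 49 ≡ 41; y = λ·(34 - 41) - 23 ≡ 34. → (41, 34)

(41, 34)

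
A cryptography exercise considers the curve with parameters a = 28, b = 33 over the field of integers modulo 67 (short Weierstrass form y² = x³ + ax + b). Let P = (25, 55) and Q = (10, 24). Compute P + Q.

(19, 11)

(25, 55) + (10, 24). λ = (24 - 55)/(10 - 25) ≡ 36/52 mod 67. 52⁻¹ ≡ 58 (mod 67) since 52·58 = 3016 ≡ 1, so λ ≡ 11.
  x = λ² - 25 - 10 = 121 - 35 ≡ 19; y = λ·(25 - 19) - 55 ≡ 11. → (19, 11)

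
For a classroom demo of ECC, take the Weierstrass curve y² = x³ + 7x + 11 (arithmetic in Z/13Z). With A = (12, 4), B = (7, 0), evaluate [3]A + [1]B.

First 3A:
Repeated addition: build up to 3A.
2A: tangent at (12, 4): λ = (3·12² + 7)/(2·4) ≡ 10/8. 8⁻¹ ≡ 5 (mod 13) since 8·5 = 40 ≡ 1, so λ ≡ 10·5 ≡ 11.
  x = λ² - 12 - 12 = 121 - 24 ≡ 6; y = λ·(12 - 6) - 4 ≡ 10. → (6, 10)
3A: (6, 10) + (12, 4). λ = (4 - 10)/(12 - 6) ≡ 7/6 mod 13. 6⁻¹ ≡ 11 (mod 13), so λ ≡ 12.
  x = λ² - 6 - 12 = 144 - 18 ≡ 9; y = λ·(6 - 9) - 10 ≡ 6. → (9, 6)
3A = (9, 6).
Finally 3A + B:
(9, 6) + (7, 0). λ = (0 - 6)/(7 - 9) ≡ 7/11 mod 13. 11⁻¹ ≡ 6 (mod 13), so λ ≡ 3.
  x = λ² - 9 - 7 = 9 - 16 ≡ 6; y = λ·(9 - 6) - 6 ≡ 3. → (6, 3)

(6, 3)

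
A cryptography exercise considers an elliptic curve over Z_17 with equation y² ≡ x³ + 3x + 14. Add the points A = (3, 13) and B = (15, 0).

(3, 13) + (15, 0). λ = (0 - 13)/(15 - 3) ≡ 4/12 mod 17. 12⁻¹ ≡ 10 (mod 17) since 12·10 = 120 ≡ 1, so λ ≡ 6.
  x = λ² - 3 - 15 = 36 - 18 ≡ 1; y = λ·(3 - 1) - 13 ≡ 16. → (1, 16)

(1, 16)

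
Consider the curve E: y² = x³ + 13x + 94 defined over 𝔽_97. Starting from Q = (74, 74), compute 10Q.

Double-and-add on 10 = (1010)₂. Start with Q = (74, 74) for the leading 1-bit.
double: tangent at (74, 74): λ = (3·74² + 13)/(2·74) ≡ 48/51. 51⁻¹ ≡ 78 (mod 97), so λ ≡ 48·78 ≡ 58.
  x = λ² - 74 - 74 = 3364 - 148 ≡ 15; y = λ·(74 - 15) - 74 ≡ 50. → (15, 50)
double: tangent at (15, 50): λ = (3·15² + 13)/(2·50) ≡ 9/3. 3⁻¹ ≡ 65 (mod 97) since 3·65 = 195 ≡ 1, so λ ≡ 9·65 ≡ 3.
  x = λ² - 15 - 15 = 9 - 30 ≡ 76; y = λ·(15 - 76) - 50 ≡ 58. → (76, 58)
add Q: (76, 58) + (74, 74). λ = (74 - 58)/(74 - 76) ≡ 16/95 mod 97. 95⁻¹ ≡ 48 (mod 97), so λ ≡ 89.
  x = λ² - 76 - 74 = 7921 - 150 ≡ 11; y = λ·(76 - 11) - 58 ≡ 4. → (11, 4)
double: tangent at (11, 4): λ = (3·11² + 13)/(2·4) ≡ 85/8. 8⁻¹ ≡ 85 (mod 97) since 8·85 = 680 ≡ 1, so λ ≡ 85·85 ≡ 47.
  x = λ² - 11 - 11 = 2209 - 22 ≡ 53; y = λ·(11 - 53) - 4 ≡ 59. → (53, 59)

(53, 59)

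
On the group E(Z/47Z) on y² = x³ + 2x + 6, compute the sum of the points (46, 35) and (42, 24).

(46, 35) + (42, 24). λ = (24 - 35)/(42 - 46) ≡ 36/43 mod 47. 43⁻¹ ≡ 35 (mod 47) since 43·35 = 1505 ≡ 1, so λ ≡ 38.
  x = λ² - 46 - 42 = 1444 - 88 ≡ 40; y = λ·(46 - 40) - 35 ≡ 5. → (40, 5)

(40, 5)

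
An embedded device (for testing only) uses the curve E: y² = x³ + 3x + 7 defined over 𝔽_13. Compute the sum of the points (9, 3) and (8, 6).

(5, 11)

(9, 3) + (8, 6). λ = (6 - 3)/(8 - 9) ≡ 3/12 mod 13. 12⁻¹ ≡ 12 (mod 13) since 12·12 = 144 ≡ 1, so λ ≡ 10.
  x = λ² - 9 - 8 = 100 - 17 ≡ 5; y = λ·(9 - 5) - 3 ≡ 11. → (5, 11)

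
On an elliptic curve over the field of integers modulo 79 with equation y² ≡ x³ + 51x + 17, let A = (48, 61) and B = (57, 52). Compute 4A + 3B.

First 4A:
Double-and-add on 4 = (100)₂. Start with A = (48, 61) for the leading 1-bit.
double: tangent at (48, 61): λ = (3·48² + 51)/(2·61) ≡ 11/43. 43⁻¹ ≡ 68 (mod 79) since 43·68 = 2924 ≡ 1, so λ ≡ 11·68 ≡ 37.
  x = λ² - 48 - 48 = 1369 - 96 ≡ 9; y = λ·(48 - 9) - 61 ≡ 39. → (9, 39)
double: tangent at (9, 39): λ = (3·9² + 51)/(2·39) ≡ 57/78. 78⁻¹ ≡ 78 (mod 79), so λ ≡ 57·78 ≡ 22.
  x = λ² - 9 - 9 = 484 - 18 ≡ 71; y = λ·(9 - 71) - 39 ≡ 19. → (71, 19)
4A = (71, 19).
Next 3B:
Repeated addition: build up to 3B.
2B: tangent at (57, 52): λ = (3·57² + 51)/(2·52) ≡ 2/25. 25⁻¹ ≡ 19 (mod 79) since 25·19 = 475 ≡ 1, so λ ≡ 2·19 ≡ 38.
  x = λ² - 57 - 57 = 1444 - 114 ≡ 66; y = λ·(57 - 66) - 52 ≡ 1. → (66, 1)
3B: (66, 1) + (57, 52). λ = (52 - 1)/(57 - 66) ≡ 51/70 mod 79. 70⁻¹ ≡ 35 (mod 79) since 70·35 = 2450 ≡ 1, so λ ≡ 47.
  x = λ² - 66 - 57 = 2209 - 123 ≡ 32; y = λ·(66 - 32) - 1 ≡ 17. → (32, 17)
3B = (32, 17).
Finally 4A + 3B:
(71, 19) + (32, 17). λ = (17 - 19)/(32 - 71) ≡ 77/40 mod 79. 40⁻¹ ≡ 2 (mod 79) since 40·2 = 80 ≡ 1, so λ ≡ 75.
  x = λ² - 71 - 32 = 5625 - 103 ≡ 71; y = λ·(71 - 71) - 19 ≡ 60. → (71, 60)

(71, 60)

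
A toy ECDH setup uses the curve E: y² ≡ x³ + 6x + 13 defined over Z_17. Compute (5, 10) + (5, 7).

The two points share x = 5 and their y-coordinates satisfy 10 + 7 ≡ 0 (mod 17), so they are inverses. Their sum is the point at infinity.

O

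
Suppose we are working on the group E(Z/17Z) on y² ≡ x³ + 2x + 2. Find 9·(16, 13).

Write P = (16, 13).
Repeated addition: build up to 9P.
2P: tangent at (16, 13): λ = (3·16² + 2)/(2·13) ≡ 5/9. 9⁻¹ ≡ 2 (mod 17), so λ ≡ 5·2 ≡ 10.
  x = λ² - 16 - 16 = 100 - 32 ≡ 0; y = λ·(16 - 0) - 13 ≡ 11. → (0, 11)
3P: (0, 11) + (16, 13). λ = (13 - 11)/(16 - 0) ≡ 2/16 mod 17. 16⁻¹ ≡ 16 (mod 17), so λ ≡ 15.
  x = λ² - 0 - 16 = 225 - 16 ≡ 5; y = λ·(0 - 5) - 11 ≡ 16. → (5, 16)
4P: (5, 16) + (16, 13). λ = (13 - 16)/(16 - 5) ≡ 14/11 mod 17. 11⁻¹ ≡ 14 (mod 17), so λ ≡ 9.
  x = λ² - 5 - 16 = 81 - 21 ≡ 9; y = λ·(5 - 9) - 16 ≡ 16. → (9, 16)
5P: (9, 16) + (16, 13). λ = (13 - 16)/(16 - 9) ≡ 14/7 mod 17. 7⁻¹ ≡ 5 (mod 17), so λ ≡ 2.
  x = λ² - 9 - 16 = 4 - 25 ≡ 13; y = λ·(9 - 13) - 16 ≡ 10. → (13, 10)
6P: (13, 10) + (16, 13). λ = (13 - 10)/(16 - 13) ≡ 3/3 mod 17. 3⁻¹ ≡ 6 (mod 17) since 3·6 = 18 ≡ 1, so λ ≡ 1.
  x = λ² - 13 - 16 = 1 - 29 ≡ 6; y = λ·(13 - 6) - 10 ≡ 14. → (6, 14)
7P: (6, 14) + (16, 13). λ = (13 - 14)/(16 - 6) ≡ 16/10 mod 17. 10⁻¹ ≡ 12 (mod 17) since 10·12 = 120 ≡ 1, so λ ≡ 5.
  x = λ² - 6 - 16 = 25 - 22 ≡ 3; y = λ·(6 - 3) - 14 ≡ 1. → (3, 1)
8P: (3, 1) + (16, 13). λ = (13 - 1)/(16 - 3) ≡ 12/13 mod 17. 13⁻¹ ≡ 4 (mod 17), so λ ≡ 14.
  x = λ² - 3 - 16 = 196 - 19 ≡ 7; y = λ·(3 - 7) - 1 ≡ 11. → (7, 11)
9P: (7, 11) + (16, 13). λ = (13 - 11)/(16 - 7) ≡ 2/9 mod 17. 9⁻¹ ≡ 2 (mod 17), so λ ≡ 4.
  x = λ² - 7 - 16 = 16 - 23 ≡ 10; y = λ·(7 - 10) - 11 ≡ 11. → (10, 11)

(10, 11)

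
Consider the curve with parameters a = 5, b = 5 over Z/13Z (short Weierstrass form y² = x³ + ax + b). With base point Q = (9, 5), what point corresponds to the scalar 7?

(9, 8)

Repeated addition: build up to 7Q.
2Q: tangent at (9, 5): λ = (3·9² + 5)/(2·5) ≡ 1/10. 10⁻¹ ≡ 4 (mod 13), so λ ≡ 1·4 ≡ 4.
  x = λ² - 9 - 9 = 16 - 18 ≡ 11; y = λ·(9 - 11) - 5 ≡ 0. → (11, 0)
3Q: (11, 0) + (9, 5). λ = (5 - 0)/(9 - 11) ≡ 5/11 mod 13. 11⁻¹ ≡ 6 (mod 13) since 11·6 = 66 ≡ 1, so λ ≡ 4.
  x = λ² - 11 - 9 = 16 - 20 ≡ 9; y = λ·(11 - 9) - 0 ≡ 8. → (9, 8)
4Q: (9, 8) + (9, 5): same x and y₁ ≡ -y₂, so the sum is O.
5Q: O + (9, 5) = (9, 5) (identity).
6Q: tangent at (9, 5): λ = (3·9² + 5)/(2·5) ≡ 1/10. 10⁻¹ ≡ 4 (mod 13), so λ ≡ 1·4 ≡ 4.
  x = λ² - 9 - 9 = 16 - 18 ≡ 11; y = λ·(9 - 11) - 5 ≡ 0. → (11, 0)
7Q: (11, 0) + (9, 5). λ = (5 - 0)/(9 - 11) ≡ 5/11 mod 13. 11⁻¹ ≡ 6 (mod 13), so λ ≡ 4.
  x = λ² - 11 - 9 = 16 - 20 ≡ 9; y = λ·(11 - 9) - 0 ≡ 8. → (9, 8)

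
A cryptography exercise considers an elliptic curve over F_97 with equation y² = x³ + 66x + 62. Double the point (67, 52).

tangent at (67, 52): λ = (3·67² + 66)/(2·52) ≡ 50/7. 7⁻¹ ≡ 14 (mod 97), so λ ≡ 50·14 ≡ 21.
  x = λ² - 67 - 67 = 441 - 134 ≡ 16; y = λ·(67 - 16) - 52 ≡ 49. → (16, 49)

(16, 49)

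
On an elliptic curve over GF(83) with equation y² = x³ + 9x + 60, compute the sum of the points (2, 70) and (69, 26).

(2, 70) + (69, 26). λ = (26 - 70)/(69 - 2) ≡ 39/67 mod 83. 67⁻¹ ≡ 57 (mod 83) since 67·57 = 3819 ≡ 1, so λ ≡ 65.
  x = λ² - 2 - 69 = 4225 - 71 ≡ 4; y = λ·(2 - 4) - 70 ≡ 49. → (4, 49)

(4, 49)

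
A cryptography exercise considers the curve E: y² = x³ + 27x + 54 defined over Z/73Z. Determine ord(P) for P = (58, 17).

9

2P: tangent at (58, 17): λ = (3·58² + 27)/(2·17) ≡ 45/34. 34⁻¹ ≡ 58 (mod 73), so λ ≡ 45·58 ≡ 55.
  x = λ² - 58 - 58 = 3025 - 116 ≡ 62; y = λ·(58 - 62) - 17 ≡ 55. → (62, 55)
3P: (62, 55) + (58, 17). λ = (17 - 55)/(58 - 62) ≡ 35/69 mod 73. 69⁻¹ ≡ 18 (mod 73), so λ ≡ 46.
  x = λ² - 62 - 58 = 2116 - 120 ≡ 25; y = λ·(62 - 25) - 55 ≡ 41. → (25, 41)
4P: (25, 41) + (58, 17). λ = (17 - 41)/(58 - 25) ≡ 49/33 mod 73. 33⁻¹ ≡ 31 (mod 73), so λ ≡ 59.
  x = λ² - 25 - 58 = 3481 - 83 ≡ 40; y = λ·(25 - 40) - 41 ≡ 23. → (40, 23)
5P: (40, 23) + (58, 17). λ = (17 - 23)/(58 - 40) ≡ 67/18 mod 73. 18⁻¹ ≡ 69 (mod 73), so λ ≡ 24.
  x = λ² - 40 - 58 = 576 - 98 ≡ 40; y = λ·(40 - 40) - 23 ≡ 50. → (40, 50)
6P: (40, 50) + (58, 17). λ = (17 - 50)/(58 - 40) ≡ 40/18 mod 73. 18⁻¹ ≡ 69 (mod 73), so λ ≡ 59.
  x = λ² - 40 - 58 = 3481 - 98 ≡ 25; y = λ·(40 - 25) - 50 ≡ 32. → (25, 32)
7P: (25, 32) + (58, 17). λ = (17 - 32)/(58 - 25) ≡ 58/33 mod 73. 33⁻¹ ≡ 31 (mod 73) since 33·31 = 1023 ≡ 1, so λ ≡ 46.
  x = λ² - 25 - 58 = 2116 - 83 ≡ 62; y = λ·(25 - 62) - 32 ≡ 18. → (62, 18)
8P: (62, 18) + (58, 17). λ = (17 - 18)/(58 - 62) ≡ 72/69 mod 73. 69⁻¹ ≡ 18 (mod 73), so λ ≡ 55.
  x = λ² - 62 - 58 = 3025 - 120 ≡ 58; y = λ·(62 - 58) - 18 ≡ 56. → (58, 56)
9P: (58, 56) + (58, 17): same x and y₁ ≡ -y₂, so the sum is O.
9P = O, so the order is 9.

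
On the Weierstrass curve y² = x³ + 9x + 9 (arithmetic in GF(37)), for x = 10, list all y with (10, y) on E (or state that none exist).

x³ + 9x + 9 = 1099 ≡ 26 (mod 37).
Square roots of 26 mod 37: 10 and 27 (since 10² = 100 ≡ 26).

10, 27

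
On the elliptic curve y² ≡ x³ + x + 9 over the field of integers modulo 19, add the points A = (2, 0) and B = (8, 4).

(1, 7)

(2, 0) + (8, 4). λ = (4 - 0)/(8 - 2) ≡ 4/6 mod 19. 6⁻¹ ≡ 16 (mod 19), so λ ≡ 7.
  x = λ² - 2 - 8 = 49 - 10 ≡ 1; y = λ·(2 - 1) - 0 ≡ 7. → (1, 7)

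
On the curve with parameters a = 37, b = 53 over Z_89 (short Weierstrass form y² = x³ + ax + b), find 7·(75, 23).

Write G = (75, 23).
Repeated addition: build up to 7G.
2G: tangent at (75, 23): λ = (3·75² + 37)/(2·23) ≡ 2/46. 46⁻¹ ≡ 60 (mod 89) since 46·60 = 2760 ≡ 1, so λ ≡ 2·60 ≡ 31.
  x = λ² - 75 - 75 = 961 - 150 ≡ 10; y = λ·(75 - 10) - 23 ≡ 34. → (10, 34)
3G: (10, 34) + (75, 23). λ = (23 - 34)/(75 - 10) ≡ 78/65 mod 89. 65⁻¹ ≡ 63 (mod 89), so λ ≡ 19.
  x = λ² - 10 - 75 = 361 - 85 ≡ 9; y = λ·(10 - 9) - 34 ≡ 74. → (9, 74)
4G: (9, 74) + (75, 23). λ = (23 - 74)/(75 - 9) ≡ 38/66 mod 89. 66⁻¹ ≡ 58 (mod 89), so λ ≡ 68.
  x = λ² - 9 - 75 = 4624 - 84 ≡ 1; y = λ·(9 - 1) - 74 ≡ 25. → (1, 25)
5G: (1, 25) + (75, 23). λ = (23 - 25)/(75 - 1) ≡ 87/74 mod 89. 74⁻¹ ≡ 83 (mod 89), so λ ≡ 12.
  x = λ² - 1 - 75 = 144 - 76 ≡ 68; y = λ·(1 - 68) - 25 ≡ 61. → (68, 61)
6G: (68, 61) + (75, 23). λ = (23 - 61)/(75 - 68) ≡ 51/7 mod 89. 7⁻¹ ≡ 51 (mod 89), so λ ≡ 20.
  x = λ² - 68 - 75 = 400 - 143 ≡ 79; y = λ·(68 - 79) - 61 ≡ 75. → (79, 75)
7G: (79, 75) + (75, 23). λ = (23 - 75)/(75 - 79) ≡ 37/85 mod 89. 85⁻¹ ≡ 22 (mod 89) since 85·22 = 1870 ≡ 1, so λ ≡ 13.
  x = λ² - 79 - 75 = 169 - 154 ≡ 15; y = λ·(79 - 15) - 75 ≡ 45. → (15, 45)

(15, 45)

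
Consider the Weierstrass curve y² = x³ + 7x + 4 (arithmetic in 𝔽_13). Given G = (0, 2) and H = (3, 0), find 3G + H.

First 3G:
Repeated addition: build up to 3G.
2G: tangent at (0, 2): λ = (3·0² + 7)/(2·2) ≡ 7/4. 4⁻¹ ≡ 10 (mod 13), so λ ≡ 7·10 ≡ 5.
  x = λ² - 0 - 0 = 25 - 0 ≡ 12; y = λ·(0 - 12) - 2 ≡ 3. → (12, 3)
3G: (12, 3) + (0, 2). λ = (2 - 3)/(0 - 12) ≡ 12/1 mod 13. 1⁻¹ ≡ 1 (mod 13) since 1·1 = 1 ≡ 1, so λ ≡ 12.
  x = λ² - 12 - 0 = 144 - 12 ≡ 2; y = λ·(12 - 2) - 3 ≡ 0. → (2, 0)
3G = (2, 0).
Finally 3G + H:
(2, 0) + (3, 0). λ = (0 - 0)/(3 - 2) ≡ 0/1 mod 13. 1⁻¹ ≡ 1 (mod 13), so λ ≡ 0.
  x = λ² - 2 - 3 = 0 - 5 ≡ 8; y = λ·(2 - 8) - 0 ≡ 0. → (8, 0)

(8, 0)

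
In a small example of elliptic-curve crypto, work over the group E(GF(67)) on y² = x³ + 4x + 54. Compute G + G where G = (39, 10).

tangent at (39, 10): λ = (3·39² + 4)/(2·10) ≡ 11/20. 20⁻¹ ≡ 57 (mod 67), so λ ≡ 11·57 ≡ 24.
  x = λ² - 39 - 39 = 576 - 78 ≡ 29; y = λ·(39 - 29) - 10 ≡ 29. → (29, 29)

(29, 29)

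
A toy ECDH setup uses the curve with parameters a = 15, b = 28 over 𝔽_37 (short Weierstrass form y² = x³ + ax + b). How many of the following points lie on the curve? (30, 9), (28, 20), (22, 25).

0

(30, 9): 9² ≡ 7, rhs ≡ 24 → off.
(28, 20): 20² ≡ 30, rhs ≡ 15 → off.
(22, 25): 25² ≡ 33, rhs ≡ 17 → off.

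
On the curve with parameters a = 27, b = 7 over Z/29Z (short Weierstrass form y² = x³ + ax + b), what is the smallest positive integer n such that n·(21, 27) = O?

12

2P: tangent at (21, 27): λ = (3·21² + 27)/(2·27) ≡ 16/25. 25⁻¹ ≡ 7 (mod 29), so λ ≡ 16·7 ≡ 25.
  x = λ² - 21 - 21 = 625 - 42 ≡ 3; y = λ·(21 - 3) - 27 ≡ 17. → (3, 17)
3P: (3, 17) + (21, 27). λ = (27 - 17)/(21 - 3) ≡ 10/18 mod 29. 18⁻¹ ≡ 21 (mod 29) since 18·21 = 378 ≡ 1, so λ ≡ 7.
  x = λ² - 3 - 21 = 49 - 24 ≡ 25; y = λ·(3 - 25) - 17 ≡ 3. → (25, 3)
4P: (25, 3) + (21, 27). λ = (27 - 3)/(21 - 25) ≡ 24/25 mod 29. 25⁻¹ ≡ 7 (mod 29), so λ ≡ 23.
  x = λ² - 25 - 21 = 529 - 46 ≡ 19; y = λ·(25 - 19) - 3 ≡ 19. → (19, 19)
5P: (19, 19) + (21, 27). λ = (27 - 19)/(21 - 19) ≡ 8/2 mod 29. 2⁻¹ ≡ 15 (mod 29), so λ ≡ 4.
  x = λ² - 19 - 21 = 16 - 40 ≡ 5; y = λ·(19 - 5) - 19 ≡ 8. → (5, 8)
6P: (5, 8) + (21, 27). λ = (27 - 8)/(21 - 5) ≡ 19/16 mod 29. 16⁻¹ ≡ 20 (mod 29), so λ ≡ 3.
  x = λ² - 5 - 21 = 9 - 26 ≡ 12; y = λ·(5 - 12) - 8 ≡ 0. → (12, 0)
7P: (12, 0) + (21, 27). λ = (27 - 0)/(21 - 12) ≡ 27/9 mod 29. 9⁻¹ ≡ 13 (mod 29) since 9·13 = 117 ≡ 1, so λ ≡ 3.
  x = λ² - 12 - 21 = 9 - 33 ≡ 5; y = λ·(12 - 5) - 0 ≡ 21. → (5, 21)
8P: (5, 21) + (21, 27). λ = (27 - 21)/(21 - 5) ≡ 6/16 mod 29. 16⁻¹ ≡ 20 (mod 29) since 16·20 = 320 ≡ 1, so λ ≡ 4.
  x = λ² - 5 - 21 = 16 - 26 ≡ 19; y = λ·(5 - 19) - 21 ≡ 10. → (19, 10)
9P: (19, 10) + (21, 27). λ = (27 - 10)/(21 - 19) ≡ 17/2 mod 29. 2⁻¹ ≡ 15 (mod 29), so λ ≡ 23.
  x = λ² - 19 - 21 = 529 - 40 ≡ 25; y = λ·(19 - 25) - 10 ≡ 26. → (25, 26)
10P: (25, 26) + (21, 27). λ = (27 - 26)/(21 - 25) ≡ 1/25 mod 29. 25⁻¹ ≡ 7 (mod 29) since 25·7 = 175 ≡ 1, so λ ≡ 7.
  x = λ² - 25 - 21 = 49 - 46 ≡ 3; y = λ·(25 - 3) - 26 ≡ 12. → (3, 12)
11P: (3, 12) + (21, 27). λ = (27 - 12)/(21 - 3) ≡ 15/18 mod 29. 18⁻¹ ≡ 21 (mod 29) since 18·21 = 378 ≡ 1, so λ ≡ 25.
  x = λ² - 3 - 21 = 625 - 24 ≡ 21; y = λ·(3 - 21) - 12 ≡ 2. → (21, 2)
12P: (21, 2) + (21, 27): same x and y₁ ≡ -y₂, so the sum is O.
12P = O, so the order is 12.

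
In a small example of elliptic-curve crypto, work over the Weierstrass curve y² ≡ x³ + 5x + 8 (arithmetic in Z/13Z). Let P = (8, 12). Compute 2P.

tangent at (8, 12): λ = (3·8² + 5)/(2·12) ≡ 2/11. 11⁻¹ ≡ 6 (mod 13) since 11·6 = 66 ≡ 1, so λ ≡ 2·6 ≡ 12.
  x = λ² - 8 - 8 = 144 - 16 ≡ 11; y = λ·(8 - 11) - 12 ≡ 4. → (11, 4)

(11, 4)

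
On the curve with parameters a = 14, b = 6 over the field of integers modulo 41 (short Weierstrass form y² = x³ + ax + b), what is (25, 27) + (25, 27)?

(1, 29)

tangent at (25, 27): λ = (3·25² + 14)/(2·27) ≡ 3/13. 13⁻¹ ≡ 19 (mod 41), so λ ≡ 3·19 ≡ 16.
  x = λ² - 25 - 25 = 256 - 50 ≡ 1; y = λ·(25 - 1) - 27 ≡ 29. → (1, 29)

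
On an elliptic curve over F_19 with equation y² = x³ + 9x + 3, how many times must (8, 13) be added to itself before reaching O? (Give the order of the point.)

2P: tangent at (8, 13): λ = (3·8² + 9)/(2·13) ≡ 11/7. 7⁻¹ ≡ 11 (mod 19), so λ ≡ 11·11 ≡ 7.
  x = λ² - 8 - 8 = 49 - 16 ≡ 14; y = λ·(8 - 14) - 13 ≡ 2. → (14, 2)
3P: (14, 2) + (8, 13). λ = (13 - 2)/(8 - 14) ≡ 11/13 mod 19. 13⁻¹ ≡ 3 (mod 19) since 13·3 = 39 ≡ 1, so λ ≡ 14.
  x = λ² - 14 - 8 = 196 - 22 ≡ 3; y = λ·(14 - 3) - 2 ≡ 0. → (3, 0)
4P: (3, 0) + (8, 13). λ = (13 - 0)/(8 - 3) ≡ 13/5 mod 19. 5⁻¹ ≡ 4 (mod 19), so λ ≡ 14.
  x = λ² - 3 - 8 = 196 - 11 ≡ 14; y = λ·(3 - 14) - 0 ≡ 17. → (14, 17)
5P: (14, 17) + (8, 13). λ = (13 - 17)/(8 - 14) ≡ 15/13 mod 19. 13⁻¹ ≡ 3 (mod 19), so λ ≡ 7.
  x = λ² - 14 - 8 = 49 - 22 ≡ 8; y = λ·(14 - 8) - 17 ≡ 6. → (8, 6)
6P: (8, 6) + (8, 13): same x and y₁ ≡ -y₂, so the sum is O.
6P = O, so the order is 6.

6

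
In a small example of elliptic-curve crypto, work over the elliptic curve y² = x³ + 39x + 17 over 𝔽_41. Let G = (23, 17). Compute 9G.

Repeated addition: build up to 9G.
2G: tangent at (23, 17): λ = (3·23² + 39)/(2·17) ≡ 27/34. 34⁻¹ ≡ 35 (mod 41), so λ ≡ 27·35 ≡ 2.
  x = λ² - 23 - 23 = 4 - 46 ≡ 40; y = λ·(23 - 40) - 17 ≡ 31. → (40, 31)
3G: (40, 31) + (23, 17). λ = (17 - 31)/(23 - 40) ≡ 27/24 mod 41. 24⁻¹ ≡ 12 (mod 41) since 24·12 = 288 ≡ 1, so λ ≡ 37.
  x = λ² - 40 - 23 = 1369 - 63 ≡ 35; y = λ·(40 - 35) - 31 ≡ 31. → (35, 31)
4G: (35, 31) + (23, 17). λ = (17 - 31)/(23 - 35) ≡ 27/29 mod 41. 29⁻¹ ≡ 17 (mod 41) since 29·17 = 493 ≡ 1, so λ ≡ 8.
  x = λ² - 35 - 23 = 64 - 58 ≡ 6; y = λ·(35 - 6) - 31 ≡ 37. → (6, 37)
5G: (6, 37) + (23, 17). λ = (17 - 37)/(23 - 6) ≡ 21/17 mod 41. 17⁻¹ ≡ 29 (mod 41), so λ ≡ 35.
  x = λ² - 6 - 23 = 1225 - 29 ≡ 7; y = λ·(6 - 7) - 37 ≡ 10. → (7, 10)
6G: (7, 10) + (23, 17). λ = (17 - 10)/(23 - 7) ≡ 7/16 mod 41. 16⁻¹ ≡ 18 (mod 41), so λ ≡ 3.
  x = λ² - 7 - 23 = 9 - 30 ≡ 20; y = λ·(7 - 20) - 10 ≡ 33. → (20, 33)
7G: (20, 33) + (23, 17). λ = (17 - 33)/(23 - 20) ≡ 25/3 mod 41. 3⁻¹ ≡ 14 (mod 41), so λ ≡ 22.
  x = λ² - 20 - 23 = 484 - 43 ≡ 31; y = λ·(20 - 31) - 33 ≡ 12. → (31, 12)
8G: (31, 12) + (23, 17). λ = (17 - 12)/(23 - 31) ≡ 5/33 mod 41. 33⁻¹ ≡ 5 (mod 41), so λ ≡ 25.
  x = λ² - 31 - 23 = 625 - 54 ≡ 38; y = λ·(31 - 38) - 12 ≡ 18. → (38, 18)
9G: (38, 18) + (23, 17). λ = (17 - 18)/(23 - 38) ≡ 40/26 mod 41. 26⁻¹ ≡ 30 (mod 41), so λ ≡ 11.
  x = λ² - 38 - 23 = 121 - 61 ≡ 19; y = λ·(38 - 19) - 18 ≡ 27. → (19, 27)

(19, 27)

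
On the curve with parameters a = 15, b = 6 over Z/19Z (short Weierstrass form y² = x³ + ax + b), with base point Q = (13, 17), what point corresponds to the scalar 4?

(8, 7)

Repeated addition: build up to 4Q.
2Q: tangent at (13, 17): λ = (3·13² + 15)/(2·17) ≡ 9/15. 15⁻¹ ≡ 14 (mod 19), so λ ≡ 9·14 ≡ 12.
  x = λ² - 13 - 13 = 144 - 26 ≡ 4; y = λ·(13 - 4) - 17 ≡ 15. → (4, 15)
3Q: (4, 15) + (13, 17). λ = (17 - 15)/(13 - 4) ≡ 2/9 mod 19. 9⁻¹ ≡ 17 (mod 19), so λ ≡ 15.
  x = λ² - 4 - 13 = 225 - 17 ≡ 18; y = λ·(4 - 18) - 15 ≡ 3. → (18, 3)
4Q: (18, 3) + (13, 17). λ = (17 - 3)/(13 - 18) ≡ 14/14 mod 19. 14⁻¹ ≡ 15 (mod 19) since 14·15 = 210 ≡ 1, so λ ≡ 1.
  x = λ² - 18 - 13 = 1 - 31 ≡ 8; y = λ·(18 - 8) - 3 ≡ 7. → (8, 7)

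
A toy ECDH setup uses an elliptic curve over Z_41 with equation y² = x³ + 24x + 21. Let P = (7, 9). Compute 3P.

Repeated addition: build up to 3P.
2P: tangent at (7, 9): λ = (3·7² + 24)/(2·9) ≡ 7/18. 18⁻¹ ≡ 16 (mod 41), so λ ≡ 7·16 ≡ 30.
  x = λ² - 7 - 7 = 900 - 14 ≡ 25; y = λ·(7 - 25) - 9 ≡ 25. → (25, 25)
3P: (25, 25) + (7, 9). λ = (9 - 25)/(7 - 25) ≡ 25/23 mod 41. 23⁻¹ ≡ 25 (mod 41), so λ ≡ 10.
  x = λ² - 25 - 7 = 100 - 32 ≡ 27; y = λ·(25 - 27) - 25 ≡ 37. → (27, 37)

(27, 37)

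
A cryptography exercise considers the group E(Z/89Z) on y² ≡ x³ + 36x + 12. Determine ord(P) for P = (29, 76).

12

2P: tangent at (29, 76): λ = (3·29² + 36)/(2·76) ≡ 67/63. 63⁻¹ ≡ 65 (mod 89), so λ ≡ 67·65 ≡ 83.
  x = λ² - 29 - 29 = 6889 - 58 ≡ 67; y = λ·(29 - 67) - 76 ≡ 63. → (67, 63)
3P: (67, 63) + (29, 76). λ = (76 - 63)/(29 - 67) ≡ 13/51 mod 89. 51⁻¹ ≡ 7 (mod 89), so λ ≡ 2.
  x = λ² - 67 - 29 = 4 - 96 ≡ 86; y = λ·(67 - 86) - 63 ≡ 77. → (86, 77)
4P: (86, 77) + (29, 76). λ = (76 - 77)/(29 - 86) ≡ 88/32 mod 89. 32⁻¹ ≡ 64 (mod 89), so λ ≡ 25.
  x = λ² - 86 - 29 = 625 - 115 ≡ 65; y = λ·(86 - 65) - 77 ≡ 3. → (65, 3)
5P: (65, 3) + (29, 76). λ = (76 - 3)/(29 - 65) ≡ 73/53 mod 89. 53⁻¹ ≡ 42 (mod 89) since 53·42 = 2226 ≡ 1, so λ ≡ 40.
  x = λ² - 65 - 29 = 1600 - 94 ≡ 82; y = λ·(65 - 82) - 3 ≡ 29. → (82, 29)
6P: (82, 29) + (29, 76). λ = (76 - 29)/(29 - 82) ≡ 47/36 mod 89. 36⁻¹ ≡ 47 (mod 89), so λ ≡ 73.
  x = λ² - 82 - 29 = 5329 - 111 ≡ 56; y = λ·(82 - 56) - 29 ≡ 0. → (56, 0)
7P: (56, 0) + (29, 76). λ = (76 - 0)/(29 - 56) ≡ 76/62 mod 89. 62⁻¹ ≡ 56 (mod 89) since 62·56 = 3472 ≡ 1, so λ ≡ 73.
  x = λ² - 56 - 29 = 5329 - 85 ≡ 82; y = λ·(56 - 82) - 0 ≡ 60. → (82, 60)
8P: (82, 60) + (29, 76). λ = (76 - 60)/(29 - 82) ≡ 16/36 mod 89. 36⁻¹ ≡ 47 (mod 89), so λ ≡ 40.
  x = λ² - 82 - 29 = 1600 - 111 ≡ 65; y = λ·(82 - 65) - 60 ≡ 86. → (65, 86)
9P: (65, 86) + (29, 76). λ = (76 - 86)/(29 - 65) ≡ 79/53 mod 89. 53⁻¹ ≡ 42 (mod 89) since 53·42 = 2226 ≡ 1, so λ ≡ 25.
  x = λ² - 65 - 29 = 625 - 94 ≡ 86; y = λ·(65 - 86) - 86 ≡ 12. → (86, 12)
10P: (86, 12) + (29, 76). λ = (76 - 12)/(29 - 86) ≡ 64/32 mod 89. 32⁻¹ ≡ 64 (mod 89) since 32·64 = 2048 ≡ 1, so λ ≡ 2.
  x = λ² - 86 - 29 = 4 - 115 ≡ 67; y = λ·(86 - 67) - 12 ≡ 26. → (67, 26)
11P: (67, 26) + (29, 76). λ = (76 - 26)/(29 - 67) ≡ 50/51 mod 89. 51⁻¹ ≡ 7 (mod 89), so λ ≡ 83.
  x = λ² - 67 - 29 = 6889 - 96 ≡ 29; y = λ·(67 - 29) - 26 ≡ 13. → (29, 13)
12P: (29, 13) + (29, 76): same x and y₁ ≡ -y₂, so the sum is ∞.
12P = ∞, so the order is 12.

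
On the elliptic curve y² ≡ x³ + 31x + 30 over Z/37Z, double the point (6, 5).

tangent at (6, 5): λ = (3·6² + 31)/(2·5) ≡ 28/10. 10⁻¹ ≡ 26 (mod 37) since 10·26 = 260 ≡ 1, so λ ≡ 28·26 ≡ 25.
  x = λ² - 6 - 6 = 625 - 12 ≡ 21; y = λ·(6 - 21) - 5 ≡ 27. → (21, 27)

(21, 27)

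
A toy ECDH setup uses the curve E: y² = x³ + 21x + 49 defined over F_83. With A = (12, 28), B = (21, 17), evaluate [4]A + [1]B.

(64, 57)

First 4A:
Repeated addition: build up to 4A.
2A: tangent at (12, 28): λ = (3·12² + 21)/(2·28) ≡ 38/56. 56⁻¹ ≡ 43 (mod 83), so λ ≡ 38·43 ≡ 57.
  x = λ² - 12 - 12 = 3249 - 24 ≡ 71; y = λ·(12 - 71) - 28 ≡ 12. → (71, 12)
3A: (71, 12) + (12, 28). λ = (28 - 12)/(12 - 71) ≡ 16/24 mod 83. 24⁻¹ ≡ 45 (mod 83) since 24·45 = 1080 ≡ 1, so λ ≡ 56.
  x = λ² - 71 - 12 = 3136 - 83 ≡ 65; y = λ·(71 - 65) - 12 ≡ 75. → (65, 75)
4A: (65, 75) + (12, 28). λ = (28 - 75)/(12 - 65) ≡ 36/30 mod 83. 30⁻¹ ≡ 36 (mod 83) since 30·36 = 1080 ≡ 1, so λ ≡ 51.
  x = λ² - 65 - 12 = 2601 - 77 ≡ 34; y = λ·(65 - 34) - 75 ≡ 12. → (34, 12)
4A = (34, 12).
Finally 4A + B:
(34, 12) + (21, 17). λ = (17 - 12)/(21 - 34) ≡ 5/70 mod 83. 70⁻¹ ≡ 51 (mod 83), so λ ≡ 6.
  x = λ² - 34 - 21 = 36 - 55 ≡ 64; y = λ·(34 - 64) - 12 ≡ 57. → (64, 57)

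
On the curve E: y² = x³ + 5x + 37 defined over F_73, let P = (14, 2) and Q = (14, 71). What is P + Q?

O

The two points share x = 14 and their y-coordinates satisfy 2 + 71 ≡ 0 (mod 73), so they are inverses. Their sum is O.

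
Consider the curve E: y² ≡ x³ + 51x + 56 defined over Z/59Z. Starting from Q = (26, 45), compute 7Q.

(35, 17)

Repeated addition: build up to 7Q.
2Q: tangent at (26, 45): λ = (3·26² + 51)/(2·45) ≡ 14/31. 31⁻¹ ≡ 40 (mod 59), so λ ≡ 14·40 ≡ 29.
  x = λ² - 26 - 26 = 841 - 52 ≡ 22; y = λ·(26 - 22) - 45 ≡ 12. → (22, 12)
3Q: (22, 12) + (26, 45). λ = (45 - 12)/(26 - 22) ≡ 33/4 mod 59. 4⁻¹ ≡ 15 (mod 59), so λ ≡ 23.
  x = λ² - 22 - 26 = 529 - 48 ≡ 9; y = λ·(22 - 9) - 12 ≡ 51. → (9, 51)
4Q: (9, 51) + (26, 45). λ = (45 - 51)/(26 - 9) ≡ 53/17 mod 59. 17⁻¹ ≡ 7 (mod 59), so λ ≡ 17.
  x = λ² - 9 - 26 = 289 - 35 ≡ 18; y = λ·(9 - 18) - 51 ≡ 32. → (18, 32)
5Q: (18, 32) + (26, 45). λ = (45 - 32)/(26 - 18) ≡ 13/8 mod 59. 8⁻¹ ≡ 37 (mod 59) since 8·37 = 296 ≡ 1, so λ ≡ 9.
  x = λ² - 18 - 26 = 81 - 44 ≡ 37; y = λ·(18 - 37) - 32 ≡ 33. → (37, 33)
6Q: (37, 33) + (26, 45). λ = (45 - 33)/(26 - 37) ≡ 12/48 mod 59. 48⁻¹ ≡ 16 (mod 59) since 48·16 = 768 ≡ 1, so λ ≡ 15.
  x = λ² - 37 - 26 = 225 - 63 ≡ 44; y = λ·(37 - 44) - 33 ≡ 39. → (44, 39)
7Q: (44, 39) + (26, 45). λ = (45 - 39)/(26 - 44) ≡ 6/41 mod 59. 41⁻¹ ≡ 36 (mod 59), so λ ≡ 39.
  x = λ² - 44 - 26 = 1521 - 70 ≡ 35; y = λ·(44 - 35) - 39 ≡ 17. → (35, 17)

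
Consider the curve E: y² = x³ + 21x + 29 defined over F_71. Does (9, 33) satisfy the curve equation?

yes

y² = 33² ≡ 24; x³ + 21x + 29 = 947 ≡ 24 (mod 71). 24 = 24.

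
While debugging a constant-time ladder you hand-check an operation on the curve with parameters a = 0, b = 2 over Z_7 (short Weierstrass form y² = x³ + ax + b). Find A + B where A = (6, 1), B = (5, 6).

(6, 1) + (5, 6). λ = (6 - 1)/(5 - 6) ≡ 5/6 mod 7. 6⁻¹ ≡ 6 (mod 7), so λ ≡ 2.
  x = λ² - 6 - 5 = 4 - 11 ≡ 0; y = λ·(6 - 0) - 1 ≡ 4. → (0, 4)

(0, 4)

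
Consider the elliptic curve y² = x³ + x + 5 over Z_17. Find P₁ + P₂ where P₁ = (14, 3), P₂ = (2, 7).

(3, 16)

(14, 3) + (2, 7). λ = (7 - 3)/(2 - 14) ≡ 4/5 mod 17. 5⁻¹ ≡ 7 (mod 17), so λ ≡ 11.
  x = λ² - 14 - 2 = 121 - 16 ≡ 3; y = λ·(14 - 3) - 3 ≡ 16. → (3, 16)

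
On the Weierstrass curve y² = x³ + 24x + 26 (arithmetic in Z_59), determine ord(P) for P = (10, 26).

5

2P: tangent at (10, 26): λ = (3·10² + 24)/(2·26) ≡ 29/52. 52⁻¹ ≡ 42 (mod 59), so λ ≡ 29·42 ≡ 38.
  x = λ² - 10 - 10 = 1444 - 20 ≡ 8; y = λ·(10 - 8) - 26 ≡ 50. → (8, 50)
3P: (8, 50) + (10, 26). λ = (26 - 50)/(10 - 8) ≡ 35/2 mod 59. 2⁻¹ ≡ 30 (mod 59) since 2·30 = 60 ≡ 1, so λ ≡ 47.
  x = λ² - 8 - 10 = 2209 - 18 ≡ 8; y = λ·(8 - 8) - 50 ≡ 9. → (8, 9)
4P: (8, 9) + (10, 26). λ = (26 - 9)/(10 - 8) ≡ 17/2 mod 59. 2⁻¹ ≡ 30 (mod 59), so λ ≡ 38.
  x = λ² - 8 - 10 = 1444 - 18 ≡ 10; y = λ·(8 - 10) - 9 ≡ 33. → (10, 33)
5P: (10, 33) + (10, 26): same x and y₁ ≡ -y₂, so the sum is O.
5P = O, so the order is 5.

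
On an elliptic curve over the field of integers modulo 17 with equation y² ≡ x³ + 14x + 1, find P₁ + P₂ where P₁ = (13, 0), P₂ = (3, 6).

(13, 0) + (3, 6). λ = (6 - 0)/(3 - 13) ≡ 6/7 mod 17. 7⁻¹ ≡ 5 (mod 17), so λ ≡ 13.
  x = λ² - 13 - 3 = 169 - 16 ≡ 0; y = λ·(13 - 0) - 0 ≡ 16. → (0, 16)

(0, 16)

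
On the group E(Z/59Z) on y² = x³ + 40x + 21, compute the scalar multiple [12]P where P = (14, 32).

(4, 3)

Double-and-add on 12 = (1100)₂. Start with P = (14, 32) for the leading 1-bit.
double: tangent at (14, 32): λ = (3·14² + 40)/(2·32) ≡ 38/5. 5⁻¹ ≡ 12 (mod 59), so λ ≡ 38·12 ≡ 43.
  x = λ² - 14 - 14 = 1849 - 28 ≡ 51; y = λ·(14 - 51) - 32 ≡ 29. → (51, 29)
add P: (51, 29) + (14, 32). λ = (32 - 29)/(14 - 51) ≡ 3/22 mod 59. 22⁻¹ ≡ 51 (mod 59), so λ ≡ 35.
  x = λ² - 51 - 14 = 1225 - 65 ≡ 39; y = λ·(51 - 39) - 29 ≡ 37. → (39, 37)
double: tangent at (39, 37): λ = (3·39² + 40)/(2·37) ≡ 1/15. 15⁻¹ ≡ 4 (mod 59), so λ ≡ 1·4 ≡ 4.
  x = λ² - 39 - 39 = 16 - 78 ≡ 56; y = λ·(39 - 56) - 37 ≡ 13. → (56, 13)
double: tangent at (56, 13): λ = (3·56² + 40)/(2·13) ≡ 8/26. 26⁻¹ ≡ 25 (mod 59), so λ ≡ 8·25 ≡ 23.
  x = λ² - 56 - 56 = 529 - 112 ≡ 4; y = λ·(56 - 4) - 13 ≡ 3. → (4, 3)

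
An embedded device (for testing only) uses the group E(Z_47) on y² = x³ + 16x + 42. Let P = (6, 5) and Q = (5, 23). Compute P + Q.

(6, 5) + (5, 23). λ = (23 - 5)/(5 - 6) ≡ 18/46 mod 47. 46⁻¹ ≡ 46 (mod 47) since 46·46 = 2116 ≡ 1, so λ ≡ 29.
  x = λ² - 6 - 5 = 841 - 11 ≡ 31; y = λ·(6 - 31) - 5 ≡ 22. → (31, 22)

(31, 22)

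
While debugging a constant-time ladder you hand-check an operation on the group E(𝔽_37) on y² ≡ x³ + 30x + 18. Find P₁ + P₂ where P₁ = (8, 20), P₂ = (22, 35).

(8, 20) + (22, 35). λ = (35 - 20)/(22 - 8) ≡ 15/14 mod 37. 14⁻¹ ≡ 8 (mod 37) since 14·8 = 112 ≡ 1, so λ ≡ 9.
  x = λ² - 8 - 22 = 81 - 30 ≡ 14; y = λ·(8 - 14) - 20 ≡ 0. → (14, 0)

(14, 0)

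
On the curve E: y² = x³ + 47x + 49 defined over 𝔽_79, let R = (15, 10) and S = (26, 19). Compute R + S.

(23, 5)

(15, 10) + (26, 19). λ = (19 - 10)/(26 - 15) ≡ 9/11 mod 79. 11⁻¹ ≡ 36 (mod 79), so λ ≡ 8.
  x = λ² - 15 - 26 = 64 - 41 ≡ 23; y = λ·(15 - 23) - 10 ≡ 5. → (23, 5)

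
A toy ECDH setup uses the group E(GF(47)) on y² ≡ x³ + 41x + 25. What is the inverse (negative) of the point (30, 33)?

(30, 14)

-(30, 33) = (30, -33 mod 47) = (30, 14).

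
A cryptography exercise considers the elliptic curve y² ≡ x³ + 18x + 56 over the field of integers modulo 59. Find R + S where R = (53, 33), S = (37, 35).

(40, 17)

(53, 33) + (37, 35). λ = (35 - 33)/(37 - 53) ≡ 2/43 mod 59. 43⁻¹ ≡ 11 (mod 59) since 43·11 = 473 ≡ 1, so λ ≡ 22.
  x = λ² - 53 - 37 = 484 - 90 ≡ 40; y = λ·(53 - 40) - 33 ≡ 17. → (40, 17)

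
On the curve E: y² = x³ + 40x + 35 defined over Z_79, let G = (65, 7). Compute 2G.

tangent at (65, 7): λ = (3·65² + 40)/(2·7) ≡ 75/14. 14⁻¹ ≡ 17 (mod 79), so λ ≡ 75·17 ≡ 11.
  x = λ² - 65 - 65 = 121 - 130 ≡ 70; y = λ·(65 - 70) - 7 ≡ 17. → (70, 17)

(70, 17)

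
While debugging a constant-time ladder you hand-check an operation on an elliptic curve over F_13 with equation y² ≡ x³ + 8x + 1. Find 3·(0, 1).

Write Q = (0, 1).
Repeated addition: build up to 3Q.
2Q: tangent at (0, 1): λ = (3·0² + 8)/(2·1) ≡ 8/2. 2⁻¹ ≡ 7 (mod 13) since 2·7 = 14 ≡ 1, so λ ≡ 8·7 ≡ 4.
  x = λ² - 0 - 0 = 16 - 0 ≡ 3; y = λ·(0 - 3) - 1 ≡ 0. → (3, 0)
3Q: (3, 0) + (0, 1). λ = (1 - 0)/(0 - 3) ≡ 1/10 mod 13. 10⁻¹ ≡ 4 (mod 13), so λ ≡ 4.
  x = λ² - 3 - 0 = 16 - 3 ≡ 0; y = λ·(3 - 0) - 0 ≡ 12. → (0, 12)

(0, 12)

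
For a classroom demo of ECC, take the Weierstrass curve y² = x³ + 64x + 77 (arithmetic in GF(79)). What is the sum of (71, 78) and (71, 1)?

The two points share x = 71 and their y-coordinates satisfy 78 + 1 ≡ 0 (mod 79), so they are inverses. Their sum is 𝒪.

O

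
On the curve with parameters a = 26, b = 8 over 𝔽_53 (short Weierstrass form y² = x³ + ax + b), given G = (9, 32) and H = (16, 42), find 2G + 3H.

(30, 4)

First 2G:
Repeated addition: build up to 2G.
2G: tangent at (9, 32): λ = (3·9² + 26)/(2·32) ≡ 4/11. 11⁻¹ ≡ 29 (mod 53), so λ ≡ 4·29 ≡ 10.
  x = λ² - 9 - 9 = 100 - 18 ≡ 29; y = λ·(9 - 29) - 32 ≡ 33. → (29, 33)
2G = (29, 33).
Next 3H:
Repeated addition: build up to 3H.
2H: tangent at (16, 42): λ = (3·16² + 26)/(2·42) ≡ 52/31. 31⁻¹ ≡ 12 (mod 53), so λ ≡ 52·12 ≡ 41.
  x = λ² - 16 - 16 = 1681 - 32 ≡ 6; y = λ·(16 - 6) - 42 ≡ 50. → (6, 50)
3H: (6, 50) + (16, 42). λ = (42 - 50)/(16 - 6) ≡ 45/10 mod 53. 10⁻¹ ≡ 16 (mod 53), so λ ≡ 31.
  x = λ² - 6 - 16 = 961 - 22 ≡ 38; y = λ·(6 - 38) - 50 ≡ 18. → (38, 18)
3H = (38, 18).
Finally 2G + 3H:
(29, 33) + (38, 18). λ = (18 - 33)/(38 - 29) ≡ 38/9 mod 53. 9⁻¹ ≡ 6 (mod 53), so λ ≡ 16.
  x = λ² - 29 - 38 = 256 - 67 ≡ 30; y = λ·(29 - 30) - 33 ≡ 4. → (30, 4)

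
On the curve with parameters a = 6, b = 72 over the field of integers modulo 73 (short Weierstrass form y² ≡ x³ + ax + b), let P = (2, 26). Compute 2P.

tangent at (2, 26): λ = (3·2² + 6)/(2·26) ≡ 18/52. 52⁻¹ ≡ 66 (mod 73), so λ ≡ 18·66 ≡ 20.
  x = λ² - 2 - 2 = 400 - 4 ≡ 31; y = λ·(2 - 31) - 26 ≡ 51. → (31, 51)

(31, 51)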